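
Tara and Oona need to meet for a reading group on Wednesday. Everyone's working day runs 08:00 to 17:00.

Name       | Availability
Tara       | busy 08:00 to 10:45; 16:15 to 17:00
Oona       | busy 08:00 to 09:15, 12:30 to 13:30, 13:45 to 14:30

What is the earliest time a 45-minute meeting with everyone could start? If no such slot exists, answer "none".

Tara free: 10:45-16:15 (invert busy blocks within the working day).
Oona free: 09:15-12:30, 13:30-13:45, 14:30-17:00 (invert busy blocks within the working day).
Tara ∩ Oona: 10:45-12:30, 13:30-13:45, 14:30-16:15.
The first common window of at least 45 minutes is 10:45-12:30, so the earliest start is 10:45.

10:45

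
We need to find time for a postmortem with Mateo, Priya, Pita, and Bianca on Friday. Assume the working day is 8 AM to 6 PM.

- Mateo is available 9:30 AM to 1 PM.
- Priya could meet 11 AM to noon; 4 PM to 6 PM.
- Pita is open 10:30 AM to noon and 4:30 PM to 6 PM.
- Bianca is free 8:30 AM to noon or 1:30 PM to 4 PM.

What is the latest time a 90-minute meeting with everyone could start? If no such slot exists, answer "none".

Mateo ∩ Priya: 11:00-12:00.
Mateo ∩ Priya ∩ Pita: 11:00-12:00.
Mateo ∩ Priya ∩ Pita ∩ Bianca: 11:00-12:00.
Those are the intersection windows.
No common window is at least 90 minutes long.

none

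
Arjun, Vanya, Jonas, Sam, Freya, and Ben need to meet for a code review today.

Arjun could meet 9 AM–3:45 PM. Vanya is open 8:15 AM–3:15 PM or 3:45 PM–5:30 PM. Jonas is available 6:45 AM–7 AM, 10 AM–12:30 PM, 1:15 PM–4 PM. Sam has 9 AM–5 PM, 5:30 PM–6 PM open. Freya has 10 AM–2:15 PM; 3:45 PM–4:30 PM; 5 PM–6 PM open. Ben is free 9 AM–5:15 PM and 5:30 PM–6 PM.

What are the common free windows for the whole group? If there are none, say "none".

10:00-12:30, 13:15-14:15

Arjun ∩ Vanya: 09:00-15:15.
Arjun ∩ Vanya ∩ Jonas: 10:00-12:30, 13:15-15:15.
Arjun ∩ Vanya ∩ Jonas ∩ Sam: 10:00-12:30, 13:15-15:15.
Arjun ∩ Vanya ∩ Jonas ∩ Sam ∩ Freya: 10:00-12:30, 13:15-14:15.
Arjun ∩ Vanya ∩ Jonas ∩ Sam ∩ Freya ∩ Ben: 10:00-12:30, 13:15-14:15.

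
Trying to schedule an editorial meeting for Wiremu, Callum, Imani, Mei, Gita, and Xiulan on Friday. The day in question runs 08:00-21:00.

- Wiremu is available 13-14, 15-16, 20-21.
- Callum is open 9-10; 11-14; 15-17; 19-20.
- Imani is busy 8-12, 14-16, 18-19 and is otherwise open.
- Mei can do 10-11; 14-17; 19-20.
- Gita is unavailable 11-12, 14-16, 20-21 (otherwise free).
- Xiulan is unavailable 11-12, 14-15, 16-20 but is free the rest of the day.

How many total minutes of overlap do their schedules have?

0

Wiremu free: 13:00-14:00, 15:00-16:00, 20:00-21:00.
Callum free: 09:00-10:00, 11:00-14:00, 15:00-17:00, 19:00-20:00.
Imani free: 12:00-14:00, 16:00-18:00, 19:00-21:00 (invert busy blocks within the working day).
Mei free: 10:00-11:00, 14:00-17:00, 19:00-20:00.
Gita free: 08:00-11:00, 12:00-14:00, 16:00-20:00 (invert busy blocks within the working day).
Xiulan free: 08:00-11:00, 12:00-14:00, 15:00-16:00, 20:00-21:00 (invert busy blocks within the working day).
Wiremu ∩ Callum: 13:00-14:00, 15:00-16:00.
Wiremu ∩ Callum ∩ Imani: 13:00-14:00.
Wiremu ∩ Callum ∩ Imani ∩ Mei: ∅.
Wiremu ∩ Callum ∩ Imani ∩ Mei ∩ Gita: ∅.
Wiremu ∩ Callum ∩ Imani ∩ Mei ∩ Gita ∩ Xiulan: ∅.
There is no time when everyone is free.
There is no common window, so the total is 0 minutes.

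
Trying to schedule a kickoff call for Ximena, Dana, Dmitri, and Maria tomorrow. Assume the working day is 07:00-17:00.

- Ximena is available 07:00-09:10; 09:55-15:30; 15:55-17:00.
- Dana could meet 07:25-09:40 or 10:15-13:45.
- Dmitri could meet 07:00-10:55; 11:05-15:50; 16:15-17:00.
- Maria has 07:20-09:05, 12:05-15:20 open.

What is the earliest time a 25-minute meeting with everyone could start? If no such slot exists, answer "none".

Ximena ∩ Dana: 07:25-09:10, 10:15-13:45.
Ximena ∩ Dana ∩ Dmitri: 07:25-09:10, 10:15-10:55, 11:05-13:45.
Ximena ∩ Dana ∩ Dmitri ∩ Maria: 07:25-09:05, 12:05-13:45.
So the common availability across everyone is 07:25-09:05, 12:05-13:45.
The first common window of at least 25 minutes is 07:25-09:05, so the earliest start is 07:25.

07:25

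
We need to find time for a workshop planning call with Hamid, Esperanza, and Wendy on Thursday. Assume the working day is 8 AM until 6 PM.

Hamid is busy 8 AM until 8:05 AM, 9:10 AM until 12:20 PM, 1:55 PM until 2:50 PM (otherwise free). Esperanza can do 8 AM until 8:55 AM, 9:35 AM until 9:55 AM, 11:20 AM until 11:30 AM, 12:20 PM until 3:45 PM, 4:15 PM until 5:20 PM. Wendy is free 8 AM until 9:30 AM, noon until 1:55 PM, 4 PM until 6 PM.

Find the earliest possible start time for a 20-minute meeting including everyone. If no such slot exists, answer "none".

Hamid free: 08:05-09:10, 12:20-13:55, 14:50-18:00 (invert busy blocks within the working day).
Esperanza free: 08:00-08:55, 09:35-09:55, 11:20-11:30, 12:20-15:45, 16:15-17:20.
Wendy free: 08:00-09:30, 12:00-13:55, 16:00-18:00.
Hamid ∩ Esperanza: 08:05-08:55, 12:20-13:55, 14:50-15:45, 16:15-17:20.
Hamid ∩ Esperanza ∩ Wendy: 08:05-08:55, 12:20-13:55, 16:15-17:20.
So the common availability across everyone is 08:05-08:55, 12:20-13:55, 16:15-17:20.
The first common window of at least 20 minutes is 08:05-08:55, so the earliest start is 08:05.

08:05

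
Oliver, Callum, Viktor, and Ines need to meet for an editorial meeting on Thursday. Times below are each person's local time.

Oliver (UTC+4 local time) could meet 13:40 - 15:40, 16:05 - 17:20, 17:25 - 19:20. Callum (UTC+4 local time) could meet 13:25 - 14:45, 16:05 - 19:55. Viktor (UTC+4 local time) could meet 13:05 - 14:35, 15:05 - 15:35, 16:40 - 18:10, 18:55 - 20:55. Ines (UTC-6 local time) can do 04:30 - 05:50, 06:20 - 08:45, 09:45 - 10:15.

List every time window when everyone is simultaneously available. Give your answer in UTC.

10:30-10:35, 12:40-13:20, 13:25-14:10

Oliver in UTC: 09:40-11:40, 12:05-13:20, 13:25-15:20 (subtract 4h to convert from UTC+4).
Callum in UTC: 09:25-10:45, 12:05-15:55 (subtract 4h to convert from UTC+4).
Viktor in UTC: 09:05-10:35, 11:05-11:35, 12:40-14:10, 14:55-16:55 (subtract 4h to convert from UTC+4).
Ines in UTC: 10:30-11:50, 12:20-14:45, 15:45-16:15 (add 6h to convert from UTC-6).
Oliver ∩ Callum: 09:40-10:45, 12:05-13:20, 13:25-15:20.
Oliver ∩ Callum ∩ Viktor: 09:40-10:35, 12:40-13:20, 13:25-14:10, 14:55-15:20.
Oliver ∩ Callum ∩ Viktor ∩ Ines: 10:30-10:35, 12:40-13:20, 13:25-14:10.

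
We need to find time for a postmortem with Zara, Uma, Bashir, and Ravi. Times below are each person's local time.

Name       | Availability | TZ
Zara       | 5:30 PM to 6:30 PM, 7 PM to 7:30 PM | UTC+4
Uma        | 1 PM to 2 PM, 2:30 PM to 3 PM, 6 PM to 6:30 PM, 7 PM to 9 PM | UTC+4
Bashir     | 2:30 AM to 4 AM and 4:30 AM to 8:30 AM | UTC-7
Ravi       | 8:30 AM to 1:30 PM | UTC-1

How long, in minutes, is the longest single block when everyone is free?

30

Zara in UTC: 13:30-14:30, 15:00-15:30 (subtract 4h to convert from UTC+4).
Uma in UTC: 09:00-10:00, 10:30-11:00, 14:00-14:30, 15:00-17:00 (subtract 4h to convert from UTC+4).
Bashir in UTC: 09:30-11:00, 11:30-15:30 (add 7h to convert from UTC-7).
Ravi in UTC: 09:30-14:30 (add 1h to convert from UTC-1).
Zara ∩ Uma: 14:00-14:30, 15:00-15:30.
Zara ∩ Uma ∩ Bashir: 14:00-14:30, 15:00-15:30.
Zara ∩ Uma ∩ Bashir ∩ Ravi: 14:00-14:30.
So the common availability across everyone is 14:00-14:30.
The longest is 14:00-14:30 at 30 minutes.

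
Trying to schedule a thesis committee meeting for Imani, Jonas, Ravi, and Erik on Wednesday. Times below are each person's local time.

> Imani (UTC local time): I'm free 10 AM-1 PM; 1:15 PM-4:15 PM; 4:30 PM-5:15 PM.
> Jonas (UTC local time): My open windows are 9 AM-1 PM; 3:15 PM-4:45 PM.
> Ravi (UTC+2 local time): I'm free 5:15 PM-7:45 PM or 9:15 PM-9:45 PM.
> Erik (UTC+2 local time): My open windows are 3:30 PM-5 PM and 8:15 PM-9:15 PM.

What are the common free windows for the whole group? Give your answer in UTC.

Imani in UTC: 10:00-13:00, 13:15-16:15, 16:30-17:15.
Jonas in UTC: 09:00-13:00, 15:15-16:45.
Ravi in UTC: 15:15-17:45, 19:15-19:45 (subtract 2h to convert from UTC+2).
Erik in UTC: 13:30-15:00, 18:15-19:15 (subtract 2h to convert from UTC+2).
Imani ∩ Jonas: 10:00-13:00, 15:15-16:15, 16:30-16:45.
Imani ∩ Jonas ∩ Ravi: 15:15-16:15, 16:30-16:45.
Imani ∩ Jonas ∩ Ravi ∩ Erik: ∅.
There is no time when everyone is free.

none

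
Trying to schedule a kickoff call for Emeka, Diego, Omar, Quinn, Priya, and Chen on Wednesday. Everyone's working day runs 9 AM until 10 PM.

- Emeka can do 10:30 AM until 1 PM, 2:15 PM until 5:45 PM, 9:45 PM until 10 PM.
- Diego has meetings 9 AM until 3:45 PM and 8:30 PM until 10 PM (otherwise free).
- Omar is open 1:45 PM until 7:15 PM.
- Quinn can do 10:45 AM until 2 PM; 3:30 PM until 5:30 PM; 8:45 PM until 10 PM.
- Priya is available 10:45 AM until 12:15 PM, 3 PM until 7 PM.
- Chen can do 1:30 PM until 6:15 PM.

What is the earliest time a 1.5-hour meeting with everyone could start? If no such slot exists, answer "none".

15:45

Emeka free: 10:30-13:00, 14:15-17:45, 21:45-22:00.
Diego free: 15:45-20:30 (invert busy blocks within the working day).
Omar free: 13:45-19:15.
Quinn free: 10:45-14:00, 15:30-17:30, 20:45-22:00.
Priya free: 10:45-12:15, 15:00-19:00.
Chen free: 13:30-18:15.
Emeka ∩ Diego: 15:45-17:45.
Emeka ∩ Diego ∩ Omar: 15:45-17:45.
Emeka ∩ Diego ∩ Omar ∩ Quinn: 15:45-17:30.
Emeka ∩ Diego ∩ Omar ∩ Quinn ∩ Priya: 15:45-17:30.
Emeka ∩ Diego ∩ Omar ∩ Quinn ∩ Priya ∩ Chen: 15:45-17:30.
The first common window of at least 90 minutes is 15:45-17:30, so the earliest start is 15:45.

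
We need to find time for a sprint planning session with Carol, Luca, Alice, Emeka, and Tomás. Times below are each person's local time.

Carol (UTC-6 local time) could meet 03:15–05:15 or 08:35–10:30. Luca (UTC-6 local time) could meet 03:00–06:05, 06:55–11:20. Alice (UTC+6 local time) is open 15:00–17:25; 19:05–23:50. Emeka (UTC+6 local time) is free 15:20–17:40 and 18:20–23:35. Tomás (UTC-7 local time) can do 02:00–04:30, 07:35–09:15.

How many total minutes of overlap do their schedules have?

215

Carol in UTC: 09:15-11:15, 14:35-16:30 (add 6h to convert from UTC-6).
Luca in UTC: 09:00-12:05, 12:55-17:20 (add 6h to convert from UTC-6).
Alice in UTC: 09:00-11:25, 13:05-17:50 (subtract 6h to convert from UTC+6).
Emeka in UTC: 09:20-11:40, 12:20-17:35 (subtract 6h to convert from UTC+6).
Tomás in UTC: 09:00-11:30, 14:35-16:15 (add 7h to convert from UTC-7).
Carol ∩ Luca: 09:15-11:15, 14:35-16:30.
Carol ∩ Luca ∩ Alice: 09:15-11:15, 14:35-16:30.
Carol ∩ Luca ∩ Alice ∩ Emeka: 09:20-11:15, 14:35-16:30.
Carol ∩ Luca ∩ Alice ∩ Emeka ∩ Tomás: 09:20-11:15, 14:35-16:15.
Those are the intersection windows.
Summing the common windows: 115 + 100 = 215 minutes.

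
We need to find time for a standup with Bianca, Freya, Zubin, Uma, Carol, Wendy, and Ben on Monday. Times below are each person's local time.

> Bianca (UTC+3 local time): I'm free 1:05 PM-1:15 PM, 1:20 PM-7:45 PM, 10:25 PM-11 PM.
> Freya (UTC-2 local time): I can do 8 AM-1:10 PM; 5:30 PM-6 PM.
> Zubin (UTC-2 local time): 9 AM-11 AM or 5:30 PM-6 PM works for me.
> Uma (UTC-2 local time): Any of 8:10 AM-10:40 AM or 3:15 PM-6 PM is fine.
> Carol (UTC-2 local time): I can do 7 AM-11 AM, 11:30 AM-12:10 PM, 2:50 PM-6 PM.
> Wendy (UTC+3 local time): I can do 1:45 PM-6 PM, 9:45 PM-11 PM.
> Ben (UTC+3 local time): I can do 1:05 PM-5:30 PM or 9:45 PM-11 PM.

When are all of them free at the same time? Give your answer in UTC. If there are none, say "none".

Bianca in UTC: 10:05-10:15, 10:20-16:45, 19:25-20:00 (subtract 3h to convert from UTC+3).
Freya in UTC: 10:00-15:10, 19:30-20:00 (add 2h to convert from UTC-2).
Zubin in UTC: 11:00-13:00, 19:30-20:00 (add 2h to convert from UTC-2).
Uma in UTC: 10:10-12:40, 17:15-20:00 (add 2h to convert from UTC-2).
Carol in UTC: 09:00-13:00, 13:30-14:10, 16:50-20:00 (add 2h to convert from UTC-2).
Wendy in UTC: 10:45-15:00, 18:45-20:00 (subtract 3h to convert from UTC+3).
Ben in UTC: 10:05-14:30, 18:45-20:00 (subtract 3h to convert from UTC+3).
Bianca ∩ Freya: 10:05-10:15, 10:20-15:10, 19:30-20:00.
Bianca ∩ Freya ∩ Zubin: 11:00-13:00, 19:30-20:00.
Bianca ∩ Freya ∩ Zubin ∩ Uma: 11:00-12:40, 19:30-20:00.
Bianca ∩ Freya ∩ Zubin ∩ Uma ∩ Carol: 11:00-12:40, 19:30-20:00.
Bianca ∩ Freya ∩ Zubin ∩ Uma ∩ Carol ∩ Wendy: 11:00-12:40, 19:30-20:00.
Bianca ∩ Freya ∩ Zubin ∩ Uma ∩ Carol ∩ Wendy ∩ Ben: 11:00-12:40, 19:30-20:00.

11:00-12:40, 19:30-20:00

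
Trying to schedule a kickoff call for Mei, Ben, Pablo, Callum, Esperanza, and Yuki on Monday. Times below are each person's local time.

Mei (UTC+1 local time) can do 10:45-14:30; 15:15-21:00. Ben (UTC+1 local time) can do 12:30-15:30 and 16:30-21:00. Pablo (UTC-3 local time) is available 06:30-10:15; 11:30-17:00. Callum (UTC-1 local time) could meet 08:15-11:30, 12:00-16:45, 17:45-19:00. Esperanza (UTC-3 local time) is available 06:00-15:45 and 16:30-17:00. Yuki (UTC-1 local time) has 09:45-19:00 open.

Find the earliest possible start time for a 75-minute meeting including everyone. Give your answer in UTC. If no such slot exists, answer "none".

Mei in UTC: 09:45-13:30, 14:15-20:00 (subtract 1h to convert from UTC+1).
Ben in UTC: 11:30-14:30, 15:30-20:00 (subtract 1h to convert from UTC+1).
Pablo in UTC: 09:30-13:15, 14:30-20:00 (add 3h to convert from UTC-3).
Callum in UTC: 09:15-12:30, 13:00-17:45, 18:45-20:00 (add 1h to convert from UTC-1).
Esperanza in UTC: 09:00-18:45, 19:30-20:00 (add 3h to convert from UTC-3).
Yuki in UTC: 10:45-20:00 (add 1h to convert from UTC-1).
Mei ∩ Ben: 11:30-13:30, 14:15-14:30, 15:30-20:00.
Mei ∩ Ben ∩ Pablo: 11:30-13:15, 15:30-20:00.
Mei ∩ Ben ∩ Pablo ∩ Callum: 11:30-12:30, 13:00-13:15, 15:30-17:45, 18:45-20:00.
Mei ∩ Ben ∩ Pablo ∩ Callum ∩ Esperanza: 11:30-12:30, 13:00-13:15, 15:30-17:45, 19:30-20:00.
Mei ∩ Ben ∩ Pablo ∩ Callum ∩ Esperanza ∩ Yuki: 11:30-12:30, 13:00-13:15, 15:30-17:45, 19:30-20:00.
The first common window of at least 75 minutes is 15:30-17:45, so the earliest start is 15:30.

15:30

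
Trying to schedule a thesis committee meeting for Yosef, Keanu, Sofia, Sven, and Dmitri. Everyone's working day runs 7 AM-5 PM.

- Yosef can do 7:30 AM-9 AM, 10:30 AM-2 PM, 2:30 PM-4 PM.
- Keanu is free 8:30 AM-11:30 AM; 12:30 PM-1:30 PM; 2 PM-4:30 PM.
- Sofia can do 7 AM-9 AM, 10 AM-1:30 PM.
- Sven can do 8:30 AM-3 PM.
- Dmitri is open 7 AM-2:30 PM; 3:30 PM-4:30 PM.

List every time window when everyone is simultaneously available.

Yosef ∩ Keanu: 08:30-09:00, 10:30-11:30, 12:30-13:30, 14:30-16:00.
Yosef ∩ Keanu ∩ Sofia: 08:30-09:00, 10:30-11:30, 12:30-13:30.
Yosef ∩ Keanu ∩ Sofia ∩ Sven: 08:30-09:00, 10:30-11:30, 12:30-13:30.
Yosef ∩ Keanu ∩ Sofia ∩ Sven ∩ Dmitri: 08:30-09:00, 10:30-11:30, 12:30-13:30.

08:30-09:00, 10:30-11:30, 12:30-13:30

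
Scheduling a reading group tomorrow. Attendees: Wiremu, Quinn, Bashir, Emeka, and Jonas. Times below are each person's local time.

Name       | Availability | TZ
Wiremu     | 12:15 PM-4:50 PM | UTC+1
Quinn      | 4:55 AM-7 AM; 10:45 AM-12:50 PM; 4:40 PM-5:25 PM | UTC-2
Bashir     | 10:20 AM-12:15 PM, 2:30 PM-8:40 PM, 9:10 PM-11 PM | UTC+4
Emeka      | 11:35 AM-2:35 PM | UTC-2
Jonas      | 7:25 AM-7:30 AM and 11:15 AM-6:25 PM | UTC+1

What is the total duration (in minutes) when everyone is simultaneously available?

Wiremu in UTC: 11:15-15:50 (subtract 1h to convert from UTC+1).
Quinn in UTC: 06:55-09:00, 12:45-14:50, 18:40-19:25 (add 2h to convert from UTC-2).
Bashir in UTC: 06:20-08:15, 10:30-16:40, 17:10-19:00 (subtract 4h to convert from UTC+4).
Emeka in UTC: 13:35-16:35 (add 2h to convert from UTC-2).
Jonas in UTC: 06:25-06:30, 10:15-17:25 (subtract 1h to convert from UTC+1).
Wiremu ∩ Quinn: 12:45-14:50.
Wiremu ∩ Quinn ∩ Bashir: 12:45-14:50.
Wiremu ∩ Quinn ∩ Bashir ∩ Emeka: 13:35-14:50.
Wiremu ∩ Quinn ∩ Bashir ∩ Emeka ∩ Jonas: 13:35-14:50.
That's a single block of 75 minutes.

75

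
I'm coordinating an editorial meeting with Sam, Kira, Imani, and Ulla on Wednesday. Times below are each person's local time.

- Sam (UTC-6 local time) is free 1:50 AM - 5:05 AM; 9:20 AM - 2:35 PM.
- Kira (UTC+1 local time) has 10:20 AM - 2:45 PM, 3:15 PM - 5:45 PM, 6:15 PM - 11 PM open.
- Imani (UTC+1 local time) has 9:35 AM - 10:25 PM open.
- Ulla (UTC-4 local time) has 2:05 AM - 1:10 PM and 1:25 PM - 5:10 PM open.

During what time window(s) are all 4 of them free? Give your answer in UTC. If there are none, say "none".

Sam in UTC: 07:50-11:05, 15:20-20:35 (add 6h to convert from UTC-6).
Kira in UTC: 09:20-13:45, 14:15-16:45, 17:15-22:00 (subtract 1h to convert from UTC+1).
Imani in UTC: 08:35-21:25 (subtract 1h to convert from UTC+1).
Ulla in UTC: 06:05-17:10, 17:25-21:10 (add 4h to convert from UTC-4).
Sam ∩ Kira: 09:20-11:05, 15:20-16:45, 17:15-20:35.
Sam ∩ Kira ∩ Imani: 09:20-11:05, 15:20-16:45, 17:15-20:35.
Sam ∩ Kira ∩ Imani ∩ Ulla: 09:20-11:05, 15:20-16:45, 17:25-20:35.
Those are the intersection windows.

09:20-11:05, 15:20-16:45, 17:25-20:35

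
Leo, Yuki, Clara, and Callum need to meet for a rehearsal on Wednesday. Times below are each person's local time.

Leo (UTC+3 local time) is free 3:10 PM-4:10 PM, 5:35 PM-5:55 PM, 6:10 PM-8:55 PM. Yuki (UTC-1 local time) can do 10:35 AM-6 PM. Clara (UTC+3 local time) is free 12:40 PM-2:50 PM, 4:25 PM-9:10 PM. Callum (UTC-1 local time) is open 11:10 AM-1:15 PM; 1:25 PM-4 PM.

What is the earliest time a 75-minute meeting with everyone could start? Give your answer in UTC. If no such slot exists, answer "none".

Leo in UTC: 12:10-13:10, 14:35-14:55, 15:10-17:55 (subtract 3h to convert from UTC+3).
Yuki in UTC: 11:35-19:00 (add 1h to convert from UTC-1).
Clara in UTC: 09:40-11:50, 13:25-18:10 (subtract 3h to convert from UTC+3).
Callum in UTC: 12:10-14:15, 14:25-17:00 (add 1h to convert from UTC-1).
Leo ∩ Yuki: 12:10-13:10, 14:35-14:55, 15:10-17:55.
Leo ∩ Yuki ∩ Clara: 14:35-14:55, 15:10-17:55.
Leo ∩ Yuki ∩ Clara ∩ Callum: 14:35-14:55, 15:10-17:00.
The first common window of at least 75 minutes is 15:10-17:00, so the earliest start is 15:10.

15:10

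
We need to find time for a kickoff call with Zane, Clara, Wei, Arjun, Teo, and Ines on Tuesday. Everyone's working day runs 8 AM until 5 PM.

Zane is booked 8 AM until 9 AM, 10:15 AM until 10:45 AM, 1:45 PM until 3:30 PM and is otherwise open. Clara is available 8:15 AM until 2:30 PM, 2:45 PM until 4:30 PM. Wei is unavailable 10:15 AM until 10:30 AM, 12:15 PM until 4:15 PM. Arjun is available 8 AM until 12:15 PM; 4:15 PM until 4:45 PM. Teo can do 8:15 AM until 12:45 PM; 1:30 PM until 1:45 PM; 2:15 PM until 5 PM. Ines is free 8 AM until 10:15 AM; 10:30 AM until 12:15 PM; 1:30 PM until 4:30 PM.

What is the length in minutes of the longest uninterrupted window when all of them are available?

90

Zane free: 09:00-10:15, 10:45-13:45, 15:30-17:00 (invert busy blocks within the working day).
Clara free: 08:15-14:30, 14:45-16:30.
Wei free: 08:00-10:15, 10:30-12:15, 16:15-17:00 (invert busy blocks within the working day).
Arjun free: 08:00-12:15, 16:15-16:45.
Teo free: 08:15-12:45, 13:30-13:45, 14:15-17:00.
Ines free: 08:00-10:15, 10:30-12:15, 13:30-16:30.
Zane ∩ Clara: 09:00-10:15, 10:45-13:45, 15:30-16:30.
Zane ∩ Clara ∩ Wei: 09:00-10:15, 10:45-12:15, 16:15-16:30.
Zane ∩ Clara ∩ Wei ∩ Arjun: 09:00-10:15, 10:45-12:15, 16:15-16:30.
Zane ∩ Clara ∩ Wei ∩ Arjun ∩ Teo: 09:00-10:15, 10:45-12:15, 16:15-16:30.
Zane ∩ Clara ∩ Wei ∩ Arjun ∩ Teo ∩ Ines: 09:00-10:15, 10:45-12:15, 16:15-16:30.
The longest is 10:45-12:15 at 90 minutes.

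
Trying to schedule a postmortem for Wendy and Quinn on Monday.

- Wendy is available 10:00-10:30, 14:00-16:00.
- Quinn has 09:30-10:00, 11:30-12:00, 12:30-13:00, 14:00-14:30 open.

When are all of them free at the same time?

14:00-14:30

Wendy ∩ Quinn: 14:00-14:30.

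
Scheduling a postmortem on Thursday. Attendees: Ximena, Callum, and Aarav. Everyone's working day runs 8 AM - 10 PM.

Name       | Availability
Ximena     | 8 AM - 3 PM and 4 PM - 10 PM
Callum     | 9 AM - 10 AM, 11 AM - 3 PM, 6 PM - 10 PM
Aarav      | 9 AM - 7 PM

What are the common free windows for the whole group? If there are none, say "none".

Ximena ∩ Callum: 09:00-10:00, 11:00-15:00, 18:00-22:00.
Ximena ∩ Callum ∩ Aarav: 09:00-10:00, 11:00-15:00, 18:00-19:00.
So the common availability across everyone is 09:00-10:00, 11:00-15:00, 18:00-19:00.

09:00-10:00, 11:00-15:00, 18:00-19:00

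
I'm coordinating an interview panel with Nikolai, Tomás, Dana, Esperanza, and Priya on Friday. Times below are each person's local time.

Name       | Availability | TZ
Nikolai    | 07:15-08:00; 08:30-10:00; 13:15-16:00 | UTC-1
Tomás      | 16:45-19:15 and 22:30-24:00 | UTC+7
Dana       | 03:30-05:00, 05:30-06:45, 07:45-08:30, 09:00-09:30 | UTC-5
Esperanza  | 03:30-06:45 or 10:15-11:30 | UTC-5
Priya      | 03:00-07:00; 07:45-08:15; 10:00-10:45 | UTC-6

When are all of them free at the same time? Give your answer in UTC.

Nikolai in UTC: 08:15-09:00, 09:30-11:00, 14:15-17:00 (add 1h to convert from UTC-1).
Tomás in UTC: 09:45-12:15, 15:30-17:00 (subtract 7h to convert from UTC+7).
Dana in UTC: 08:30-10:00, 10:30-11:45, 12:45-13:30, 14:00-14:30 (add 5h to convert from UTC-5).
Esperanza in UTC: 08:30-11:45, 15:15-16:30 (add 5h to convert from UTC-5).
Priya in UTC: 09:00-13:00, 13:45-14:15, 16:00-16:45 (add 6h to convert from UTC-6).
Nikolai ∩ Tomás: 09:45-11:00, 15:30-17:00.
Nikolai ∩ Tomás ∩ Dana: 09:45-10:00, 10:30-11:00.
Nikolai ∩ Tomás ∩ Dana ∩ Esperanza: 09:45-10:00, 10:30-11:00.
Nikolai ∩ Tomás ∩ Dana ∩ Esperanza ∩ Priya: 09:45-10:00, 10:30-11:00.
Those are the intersection windows.

09:45-10:00, 10:30-11:00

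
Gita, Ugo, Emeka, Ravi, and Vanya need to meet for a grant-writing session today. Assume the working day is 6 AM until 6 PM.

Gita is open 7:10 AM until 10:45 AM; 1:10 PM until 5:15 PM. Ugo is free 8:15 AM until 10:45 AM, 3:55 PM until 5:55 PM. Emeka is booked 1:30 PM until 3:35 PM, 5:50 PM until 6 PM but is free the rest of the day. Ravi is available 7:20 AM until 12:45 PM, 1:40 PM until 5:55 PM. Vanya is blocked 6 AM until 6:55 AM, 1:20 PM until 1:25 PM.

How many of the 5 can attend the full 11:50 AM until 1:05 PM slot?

2

Gita free: 07:10-10:45, 13:10-17:15.
Ugo free: 08:15-10:45, 15:55-17:55.
Emeka free: 06:00-13:30, 15:35-17:50 (invert busy blocks within the working day).
Ravi free: 07:20-12:45, 13:40-17:55.
Vanya free: 06:55-13:20, 13:25-18:00 (invert busy blocks within the working day).
Emeka and Vanya can make the full 11:50-13:05 slot — that's 2.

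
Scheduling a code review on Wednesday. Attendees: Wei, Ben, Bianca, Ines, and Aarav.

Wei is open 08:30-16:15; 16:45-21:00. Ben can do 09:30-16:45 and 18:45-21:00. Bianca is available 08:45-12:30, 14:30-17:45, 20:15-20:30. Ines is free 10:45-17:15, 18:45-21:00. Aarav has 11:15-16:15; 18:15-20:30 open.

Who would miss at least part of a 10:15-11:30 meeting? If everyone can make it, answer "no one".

Wei: free for 10:15-11:30. Ben: free for 10:15-11:30. Bianca: free for 10:15-11:30. Ines: not fully free for 10:15-11:30. Aarav: not fully free for 10:15-11:30.

Aarav, Ines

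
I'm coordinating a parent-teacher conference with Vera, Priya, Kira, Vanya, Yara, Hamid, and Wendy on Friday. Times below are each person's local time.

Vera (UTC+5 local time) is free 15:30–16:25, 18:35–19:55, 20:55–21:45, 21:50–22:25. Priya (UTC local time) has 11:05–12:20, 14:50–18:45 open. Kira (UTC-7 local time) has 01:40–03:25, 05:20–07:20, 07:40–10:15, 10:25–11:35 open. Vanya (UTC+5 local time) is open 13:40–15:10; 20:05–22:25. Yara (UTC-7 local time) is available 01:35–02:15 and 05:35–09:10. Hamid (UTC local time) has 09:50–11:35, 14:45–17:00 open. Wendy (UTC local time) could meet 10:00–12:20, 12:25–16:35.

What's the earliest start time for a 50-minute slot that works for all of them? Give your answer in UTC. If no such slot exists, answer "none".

none

Vera in UTC: 10:30-11:25, 13:35-14:55, 15:55-16:45, 16:50-17:25 (subtract 5h to convert from UTC+5).
Priya in UTC: 11:05-12:20, 14:50-18:45.
Kira in UTC: 08:40-10:25, 12:20-14:20, 14:40-17:15, 17:25-18:35 (add 7h to convert from UTC-7).
Vanya in UTC: 08:40-10:10, 15:05-17:25 (subtract 5h to convert from UTC+5).
Yara in UTC: 08:35-09:15, 12:35-16:10 (add 7h to convert from UTC-7).
Hamid in UTC: 09:50-11:35, 14:45-17:00.
Wendy in UTC: 10:00-12:20, 12:25-16:35.
Vera ∩ Priya: 11:05-11:25, 14:50-14:55, 15:55-16:45, 16:50-17:25.
Vera ∩ Priya ∩ Kira: 14:50-14:55, 15:55-16:45, 16:50-17:15.
Vera ∩ Priya ∩ Kira ∩ Vanya: 15:55-16:45, 16:50-17:15.
Vera ∩ Priya ∩ Kira ∩ Vanya ∩ Yara: 15:55-16:10.
Vera ∩ Priya ∩ Kira ∩ Vanya ∩ Yara ∩ Hamid: 15:55-16:10.
Vera ∩ Priya ∩ Kira ∩ Vanya ∩ Yara ∩ Hamid ∩ Wendy: 15:55-16:10.
Those are the intersection windows.
No common window is at least 50 minutes long.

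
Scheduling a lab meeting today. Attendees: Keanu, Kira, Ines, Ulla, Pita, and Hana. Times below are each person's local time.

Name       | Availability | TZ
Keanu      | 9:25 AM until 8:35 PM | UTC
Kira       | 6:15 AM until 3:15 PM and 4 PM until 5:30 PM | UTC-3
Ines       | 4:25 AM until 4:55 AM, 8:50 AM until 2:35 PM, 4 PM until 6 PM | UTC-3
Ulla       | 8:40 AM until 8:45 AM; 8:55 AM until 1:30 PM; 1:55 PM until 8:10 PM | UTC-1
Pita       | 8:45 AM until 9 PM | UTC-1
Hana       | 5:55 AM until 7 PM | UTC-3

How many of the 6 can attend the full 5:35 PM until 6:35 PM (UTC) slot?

4

Keanu in UTC: 09:25-20:35.
Kira in UTC: 09:15-18:15, 19:00-20:30 (add 3h to convert from UTC-3).
Ines in UTC: 07:25-07:55, 11:50-17:35, 19:00-21:00 (add 3h to convert from UTC-3).
Ulla in UTC: 09:40-09:45, 09:55-14:30, 14:55-21:10 (add 1h to convert from UTC-1).
Pita in UTC: 09:45-22:00 (add 1h to convert from UTC-1).
Hana in UTC: 08:55-22:00 (add 3h to convert from UTC-3).
Keanu, Ulla, Pita, and Hana can make the full 17:35-18:35 slot — that's 4.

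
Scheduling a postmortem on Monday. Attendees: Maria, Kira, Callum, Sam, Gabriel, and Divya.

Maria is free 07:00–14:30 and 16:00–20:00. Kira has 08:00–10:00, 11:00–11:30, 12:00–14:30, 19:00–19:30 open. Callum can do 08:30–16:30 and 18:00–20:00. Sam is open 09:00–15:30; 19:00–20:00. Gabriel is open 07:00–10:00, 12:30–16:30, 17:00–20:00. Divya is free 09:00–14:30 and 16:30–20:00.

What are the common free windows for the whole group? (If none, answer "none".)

09:00-10:00, 12:30-14:30, 19:00-19:30

Maria ∩ Kira: 08:00-10:00, 11:00-11:30, 12:00-14:30, 19:00-19:30.
Maria ∩ Kira ∩ Callum: 08:30-10:00, 11:00-11:30, 12:00-14:30, 19:00-19:30.
Maria ∩ Kira ∩ Callum ∩ Sam: 09:00-10:00, 11:00-11:30, 12:00-14:30, 19:00-19:30.
Maria ∩ Kira ∩ Callum ∩ Sam ∩ Gabriel: 09:00-10:00, 12:30-14:30, 19:00-19:30.
Maria ∩ Kira ∩ Callum ∩ Sam ∩ Gabriel ∩ Divya: 09:00-10:00, 12:30-14:30, 19:00-19:30.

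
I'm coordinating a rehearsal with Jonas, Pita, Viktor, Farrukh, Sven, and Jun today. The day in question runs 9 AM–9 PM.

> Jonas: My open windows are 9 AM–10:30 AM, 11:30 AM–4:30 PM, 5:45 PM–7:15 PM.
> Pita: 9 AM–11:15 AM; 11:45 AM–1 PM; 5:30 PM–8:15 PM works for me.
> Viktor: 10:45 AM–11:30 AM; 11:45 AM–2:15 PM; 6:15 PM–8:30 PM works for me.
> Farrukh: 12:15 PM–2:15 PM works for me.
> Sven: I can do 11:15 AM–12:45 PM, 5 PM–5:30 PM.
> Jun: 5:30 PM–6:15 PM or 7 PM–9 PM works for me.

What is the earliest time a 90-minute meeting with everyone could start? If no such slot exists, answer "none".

none

Jonas ∩ Pita: 09:00-10:30, 11:45-13:00, 17:45-19:15.
Jonas ∩ Pita ∩ Viktor: 11:45-13:00, 18:15-19:15.
Jonas ∩ Pita ∩ Viktor ∩ Farrukh: 12:15-13:00.
Jonas ∩ Pita ∩ Viktor ∩ Farrukh ∩ Sven: 12:15-12:45.
Jonas ∩ Pita ∩ Viktor ∩ Farrukh ∩ Sven ∩ Jun: ∅.
There is no time when everyone is free.
No common window is at least 90 minutes long.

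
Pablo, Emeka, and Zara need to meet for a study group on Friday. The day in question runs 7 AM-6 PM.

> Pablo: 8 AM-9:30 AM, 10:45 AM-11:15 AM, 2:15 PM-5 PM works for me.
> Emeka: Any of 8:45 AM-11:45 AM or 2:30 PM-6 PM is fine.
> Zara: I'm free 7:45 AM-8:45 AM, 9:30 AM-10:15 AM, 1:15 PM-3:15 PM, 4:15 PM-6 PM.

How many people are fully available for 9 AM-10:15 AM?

1

Emeka can make the full 09:00-10:15 slot — that's 1.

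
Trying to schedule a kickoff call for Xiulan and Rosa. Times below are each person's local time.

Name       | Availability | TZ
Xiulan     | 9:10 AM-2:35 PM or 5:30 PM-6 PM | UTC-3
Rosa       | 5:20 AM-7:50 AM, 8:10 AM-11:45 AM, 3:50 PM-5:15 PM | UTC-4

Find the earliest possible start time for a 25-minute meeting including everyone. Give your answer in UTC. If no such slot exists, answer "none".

12:10

Xiulan in UTC: 12:10-17:35, 20:30-21:00 (add 3h to convert from UTC-3).
Rosa in UTC: 09:20-11:50, 12:10-15:45, 19:50-21:15 (add 4h to convert from UTC-4).
Xiulan ∩ Rosa: 12:10-15:45, 20:30-21:00.
Those are the intersection windows.
The first common window of at least 25 minutes is 12:10-15:45, so the earliest start is 12:10.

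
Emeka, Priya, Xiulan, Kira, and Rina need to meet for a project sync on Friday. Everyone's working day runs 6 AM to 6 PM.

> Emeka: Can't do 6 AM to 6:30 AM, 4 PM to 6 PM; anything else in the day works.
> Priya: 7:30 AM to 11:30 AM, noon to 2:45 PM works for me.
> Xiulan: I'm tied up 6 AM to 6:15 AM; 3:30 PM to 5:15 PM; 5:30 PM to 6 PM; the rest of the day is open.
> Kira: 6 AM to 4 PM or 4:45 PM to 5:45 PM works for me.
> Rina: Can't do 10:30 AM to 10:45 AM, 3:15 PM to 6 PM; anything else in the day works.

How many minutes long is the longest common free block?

180

Emeka free: 06:30-16:00 (invert busy blocks within the working day).
Priya free: 07:30-11:30, 12:00-14:45.
Xiulan free: 06:15-15:30, 17:15-17:30 (invert busy blocks within the working day).
Kira free: 06:00-16:00, 16:45-17:45.
Rina free: 06:00-10:30, 10:45-15:15 (invert busy blocks within the working day).
Emeka ∩ Priya: 07:30-11:30, 12:00-14:45.
Emeka ∩ Priya ∩ Xiulan: 07:30-11:30, 12:00-14:45.
Emeka ∩ Priya ∩ Xiulan ∩ Kira: 07:30-11:30, 12:00-14:45.
Emeka ∩ Priya ∩ Xiulan ∩ Kira ∩ Rina: 07:30-10:30, 10:45-11:30, 12:00-14:45.
The longest is 07:30-10:30 at 180 minutes.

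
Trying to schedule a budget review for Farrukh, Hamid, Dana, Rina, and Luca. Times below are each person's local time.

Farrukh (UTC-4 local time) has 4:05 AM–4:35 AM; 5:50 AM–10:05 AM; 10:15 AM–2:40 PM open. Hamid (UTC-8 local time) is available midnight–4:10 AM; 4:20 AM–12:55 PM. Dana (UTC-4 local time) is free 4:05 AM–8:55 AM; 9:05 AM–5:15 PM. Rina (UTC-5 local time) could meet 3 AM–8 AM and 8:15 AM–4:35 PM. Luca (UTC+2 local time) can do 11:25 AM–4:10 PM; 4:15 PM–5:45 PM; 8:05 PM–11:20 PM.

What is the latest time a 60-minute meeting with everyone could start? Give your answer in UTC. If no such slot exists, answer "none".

Farrukh in UTC: 08:05-08:35, 09:50-14:05, 14:15-18:40 (add 4h to convert from UTC-4).
Hamid in UTC: 08:00-12:10, 12:20-20:55 (add 8h to convert from UTC-8).
Dana in UTC: 08:05-12:55, 13:05-21:15 (add 4h to convert from UTC-4).
Rina in UTC: 08:00-13:00, 13:15-21:35 (add 5h to convert from UTC-5).
Luca in UTC: 09:25-14:10, 14:15-15:45, 18:05-21:20 (subtract 2h to convert from UTC+2).
Farrukh ∩ Hamid: 08:05-08:35, 09:50-12:10, 12:20-14:05, 14:15-18:40.
Farrukh ∩ Hamid ∩ Dana: 08:05-08:35, 09:50-12:10, 12:20-12:55, 13:05-14:05, 14:15-18:40.
Farrukh ∩ Hamid ∩ Dana ∩ Rina: 08:05-08:35, 09:50-12:10, 12:20-12:55, 13:15-14:05, 14:15-18:40.
Farrukh ∩ Hamid ∩ Dana ∩ Rina ∩ Luca: 09:50-12:10, 12:20-12:55, 13:15-14:05, 14:15-15:45, 18:05-18:40.
The last common window of at least 60 minutes is 14:15-15:45; a 60-minute meeting can start as late as 14:45 and still end by 15:45.

14:45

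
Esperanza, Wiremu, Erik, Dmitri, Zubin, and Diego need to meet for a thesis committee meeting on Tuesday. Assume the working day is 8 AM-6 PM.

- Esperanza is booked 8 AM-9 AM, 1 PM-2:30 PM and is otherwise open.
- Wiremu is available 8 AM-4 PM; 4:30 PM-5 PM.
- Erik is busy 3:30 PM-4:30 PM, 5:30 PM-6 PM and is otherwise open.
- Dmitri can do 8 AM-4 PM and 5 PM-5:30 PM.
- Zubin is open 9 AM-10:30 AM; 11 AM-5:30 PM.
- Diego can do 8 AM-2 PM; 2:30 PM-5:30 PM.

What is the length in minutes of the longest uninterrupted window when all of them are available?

120

Esperanza free: 09:00-13:00, 14:30-18:00 (invert busy blocks within the working day).
Wiremu free: 08:00-16:00, 16:30-17:00.
Erik free: 08:00-15:30, 16:30-17:30 (invert busy blocks within the working day).
Dmitri free: 08:00-16:00, 17:00-17:30.
Zubin free: 09:00-10:30, 11:00-17:30.
Diego free: 08:00-14:00, 14:30-17:30.
Esperanza ∩ Wiremu: 09:00-13:00, 14:30-16:00, 16:30-17:00.
Esperanza ∩ Wiremu ∩ Erik: 09:00-13:00, 14:30-15:30, 16:30-17:00.
Esperanza ∩ Wiremu ∩ Erik ∩ Dmitri: 09:00-13:00, 14:30-15:30.
Esperanza ∩ Wiremu ∩ Erik ∩ Dmitri ∩ Zubin: 09:00-10:30, 11:00-13:00, 14:30-15:30.
Esperanza ∩ Wiremu ∩ Erik ∩ Dmitri ∩ Zubin ∩ Diego: 09:00-10:30, 11:00-13:00, 14:30-15:30.
The longest is 11:00-13:00 at 120 minutes.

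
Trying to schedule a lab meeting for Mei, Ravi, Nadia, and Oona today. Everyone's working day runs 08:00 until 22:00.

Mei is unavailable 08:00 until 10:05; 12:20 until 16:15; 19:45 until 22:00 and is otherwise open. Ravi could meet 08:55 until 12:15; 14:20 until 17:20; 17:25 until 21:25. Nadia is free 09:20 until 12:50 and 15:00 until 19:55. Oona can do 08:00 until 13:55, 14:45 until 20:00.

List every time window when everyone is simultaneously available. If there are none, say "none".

10:05-12:15, 16:15-17:20, 17:25-19:45

Mei free: 10:05-12:20, 16:15-19:45 (invert busy blocks within the working day).
Ravi free: 08:55-12:15, 14:20-17:20, 17:25-21:25.
Nadia free: 09:20-12:50, 15:00-19:55.
Oona free: 08:00-13:55, 14:45-20:00.
Mei ∩ Ravi: 10:05-12:15, 16:15-17:20, 17:25-19:45.
Mei ∩ Ravi ∩ Nadia: 10:05-12:15, 16:15-17:20, 17:25-19:45.
Mei ∩ Ravi ∩ Nadia ∩ Oona: 10:05-12:15, 16:15-17:20, 17:25-19:45.
Those are the intersection windows.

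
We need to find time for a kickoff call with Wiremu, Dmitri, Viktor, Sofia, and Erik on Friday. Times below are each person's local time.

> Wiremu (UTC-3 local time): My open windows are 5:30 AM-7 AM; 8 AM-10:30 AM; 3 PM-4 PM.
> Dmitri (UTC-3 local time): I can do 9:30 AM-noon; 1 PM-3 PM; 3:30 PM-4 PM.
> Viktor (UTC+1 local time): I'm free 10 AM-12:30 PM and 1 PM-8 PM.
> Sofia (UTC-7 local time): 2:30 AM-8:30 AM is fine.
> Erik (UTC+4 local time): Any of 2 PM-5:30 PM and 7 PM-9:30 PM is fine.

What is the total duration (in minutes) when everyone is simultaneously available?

60

Wiremu in UTC: 08:30-10:00, 11:00-13:30, 18:00-19:00 (add 3h to convert from UTC-3).
Dmitri in UTC: 12:30-15:00, 16:00-18:00, 18:30-19:00 (add 3h to convert from UTC-3).
Viktor in UTC: 09:00-11:30, 12:00-19:00 (subtract 1h to convert from UTC+1).
Sofia in UTC: 09:30-15:30 (add 7h to convert from UTC-7).
Erik in UTC: 10:00-13:30, 15:00-17:30 (subtract 4h to convert from UTC+4).
Wiremu ∩ Dmitri: 12:30-13:30, 18:30-19:00.
Wiremu ∩ Dmitri ∩ Viktor: 12:30-13:30, 18:30-19:00.
Wiremu ∩ Dmitri ∩ Viktor ∩ Sofia: 12:30-13:30.
Wiremu ∩ Dmitri ∩ Viktor ∩ Sofia ∩ Erik: 12:30-13:30.
That's a single block of 60 minutes.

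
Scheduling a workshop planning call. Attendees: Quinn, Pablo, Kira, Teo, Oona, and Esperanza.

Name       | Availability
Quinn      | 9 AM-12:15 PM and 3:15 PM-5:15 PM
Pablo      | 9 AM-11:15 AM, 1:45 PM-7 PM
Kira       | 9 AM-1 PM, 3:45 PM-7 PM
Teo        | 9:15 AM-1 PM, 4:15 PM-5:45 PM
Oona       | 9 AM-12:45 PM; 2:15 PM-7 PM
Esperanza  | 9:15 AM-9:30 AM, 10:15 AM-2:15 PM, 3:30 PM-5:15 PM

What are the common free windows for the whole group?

09:15-09:30, 10:15-11:15, 16:15-17:15

Quinn ∩ Pablo: 09:00-11:15, 15:15-17:15.
Quinn ∩ Pablo ∩ Kira: 09:00-11:15, 15:45-17:15.
Quinn ∩ Pablo ∩ Kira ∩ Teo: 09:15-11:15, 16:15-17:15.
Quinn ∩ Pablo ∩ Kira ∩ Teo ∩ Oona: 09:15-11:15, 16:15-17:15.
Quinn ∩ Pablo ∩ Kira ∩ Teo ∩ Oona ∩ Esperanza: 09:15-09:30, 10:15-11:15, 16:15-17:15.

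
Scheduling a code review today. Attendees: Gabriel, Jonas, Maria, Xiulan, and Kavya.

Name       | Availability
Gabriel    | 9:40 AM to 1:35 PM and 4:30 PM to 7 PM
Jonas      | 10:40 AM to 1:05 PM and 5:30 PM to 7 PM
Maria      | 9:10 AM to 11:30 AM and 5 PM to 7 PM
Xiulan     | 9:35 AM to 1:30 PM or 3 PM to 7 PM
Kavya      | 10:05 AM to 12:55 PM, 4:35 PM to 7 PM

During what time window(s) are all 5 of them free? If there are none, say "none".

10:40-11:30, 17:30-19:00

Gabriel ∩ Jonas: 10:40-13:05, 17:30-19:00.
Gabriel ∩ Jonas ∩ Maria: 10:40-11:30, 17:30-19:00.
Gabriel ∩ Jonas ∩ Maria ∩ Xiulan: 10:40-11:30, 17:30-19:00.
Gabriel ∩ Jonas ∩ Maria ∩ Xiulan ∩ Kavya: 10:40-11:30, 17:30-19:00.
Those are the intersection windows.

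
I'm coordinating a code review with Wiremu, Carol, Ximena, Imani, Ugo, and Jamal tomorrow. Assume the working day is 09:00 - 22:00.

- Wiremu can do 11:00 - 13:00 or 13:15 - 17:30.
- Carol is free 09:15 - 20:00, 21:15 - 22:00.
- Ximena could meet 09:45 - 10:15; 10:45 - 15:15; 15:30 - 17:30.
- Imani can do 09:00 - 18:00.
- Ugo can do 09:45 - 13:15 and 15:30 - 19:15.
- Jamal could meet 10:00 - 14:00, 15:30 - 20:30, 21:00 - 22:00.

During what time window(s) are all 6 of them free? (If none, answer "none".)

Wiremu ∩ Carol: 11:00-13:00, 13:15-17:30.
Wiremu ∩ Carol ∩ Ximena: 11:00-13:00, 13:15-15:15, 15:30-17:30.
Wiremu ∩ Carol ∩ Ximena ∩ Imani: 11:00-13:00, 13:15-15:15, 15:30-17:30.
Wiremu ∩ Carol ∩ Ximena ∩ Imani ∩ Ugo: 11:00-13:00, 15:30-17:30.
Wiremu ∩ Carol ∩ Ximena ∩ Imani ∩ Ugo ∩ Jamal: 11:00-13:00, 15:30-17:30.

11:00-13:00, 15:30-17:30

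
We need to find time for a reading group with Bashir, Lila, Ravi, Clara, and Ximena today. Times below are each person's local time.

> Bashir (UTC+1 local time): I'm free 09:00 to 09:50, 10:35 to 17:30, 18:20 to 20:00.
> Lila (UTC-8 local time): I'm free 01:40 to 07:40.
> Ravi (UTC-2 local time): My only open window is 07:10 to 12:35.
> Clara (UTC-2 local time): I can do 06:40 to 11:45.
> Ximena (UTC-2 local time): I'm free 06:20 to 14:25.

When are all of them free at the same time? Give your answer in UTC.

09:40-13:45

Bashir in UTC: 08:00-08:50, 09:35-16:30, 17:20-19:00 (subtract 1h to convert from UTC+1).
Lila in UTC: 09:40-15:40 (add 8h to convert from UTC-8).
Ravi in UTC: 09:10-14:35 (add 2h to convert from UTC-2).
Clara in UTC: 08:40-13:45 (add 2h to convert from UTC-2).
Ximena in UTC: 08:20-16:25 (add 2h to convert from UTC-2).
Bashir ∩ Lila: 09:40-15:40.
Bashir ∩ Lila ∩ Ravi: 09:40-14:35.
Bashir ∩ Lila ∩ Ravi ∩ Clara: 09:40-13:45.
Bashir ∩ Lila ∩ Ravi ∩ Clara ∩ Ximena: 09:40-13:45.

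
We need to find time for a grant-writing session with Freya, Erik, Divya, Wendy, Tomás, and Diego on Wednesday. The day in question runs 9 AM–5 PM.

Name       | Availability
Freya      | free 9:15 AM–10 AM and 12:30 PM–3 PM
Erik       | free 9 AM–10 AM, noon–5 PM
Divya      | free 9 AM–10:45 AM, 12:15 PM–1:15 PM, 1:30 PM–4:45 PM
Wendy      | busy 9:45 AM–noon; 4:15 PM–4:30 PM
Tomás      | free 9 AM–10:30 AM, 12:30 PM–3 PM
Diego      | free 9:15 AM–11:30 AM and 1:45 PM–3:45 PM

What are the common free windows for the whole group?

09:15-09:45, 13:45-15:00

Freya free: 09:15-10:00, 12:30-15:00.
Erik free: 09:00-10:00, 12:00-17:00.
Divya free: 09:00-10:45, 12:15-13:15, 13:30-16:45.
Wendy free: 09:00-09:45, 12:00-16:15, 16:30-17:00 (invert busy blocks within the working day).
Tomás free: 09:00-10:30, 12:30-15:00.
Diego free: 09:15-11:30, 13:45-15:45.
Freya ∩ Erik: 09:15-10:00, 12:30-15:00.
Freya ∩ Erik ∩ Divya: 09:15-10:00, 12:30-13:15, 13:30-15:00.
Freya ∩ Erik ∩ Divya ∩ Wendy: 09:15-09:45, 12:30-13:15, 13:30-15:00.
Freya ∩ Erik ∩ Divya ∩ Wendy ∩ Tomás: 09:15-09:45, 12:30-13:15, 13:30-15:00.
Freya ∩ Erik ∩ Divya ∩ Wendy ∩ Tomás ∩ Diego: 09:15-09:45, 13:45-15:00.
Those are the intersection windows.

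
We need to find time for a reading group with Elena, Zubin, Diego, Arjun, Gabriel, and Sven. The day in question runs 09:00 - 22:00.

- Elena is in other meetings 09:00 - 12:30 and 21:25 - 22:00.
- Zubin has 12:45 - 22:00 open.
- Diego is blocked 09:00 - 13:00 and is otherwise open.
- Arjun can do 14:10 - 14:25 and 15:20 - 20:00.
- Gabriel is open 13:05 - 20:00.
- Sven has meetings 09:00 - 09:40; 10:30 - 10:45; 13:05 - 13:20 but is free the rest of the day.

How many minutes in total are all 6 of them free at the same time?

Elena free: 12:30-21:25 (invert busy blocks within the working day).
Zubin free: 12:45-22:00.
Diego free: 13:00-22:00 (invert busy blocks within the working day).
Arjun free: 14:10-14:25, 15:20-20:00.
Gabriel free: 13:05-20:00.
Sven free: 09:40-10:30, 10:45-13:05, 13:20-22:00 (invert busy blocks within the working day).
Elena ∩ Zubin: 12:45-21:25.
Elena ∩ Zubin ∩ Diego: 13:00-21:25.
Elena ∩ Zubin ∩ Diego ∩ Arjun: 14:10-14:25, 15:20-20:00.
Elena ∩ Zubin ∩ Diego ∩ Arjun ∩ Gabriel: 14:10-14:25, 15:20-20:00.
Elena ∩ Zubin ∩ Diego ∩ Arjun ∩ Gabriel ∩ Sven: 14:10-14:25, 15:20-20:00.
So the common availability across everyone is 14:10-14:25, 15:20-20:00.
Summing the common windows: 15 + 280 = 295 minutes.

295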